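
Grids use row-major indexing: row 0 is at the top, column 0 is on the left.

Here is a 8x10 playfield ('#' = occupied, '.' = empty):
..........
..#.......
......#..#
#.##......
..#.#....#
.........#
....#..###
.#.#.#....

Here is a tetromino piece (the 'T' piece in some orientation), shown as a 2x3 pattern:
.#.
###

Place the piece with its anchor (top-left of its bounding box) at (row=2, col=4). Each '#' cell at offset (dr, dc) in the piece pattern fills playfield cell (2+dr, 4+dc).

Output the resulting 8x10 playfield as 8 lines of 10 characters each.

Answer: ..........
..#.......
.....##..#
#.#####...
..#.#....#
.........#
....#..###
.#.#.#....

Derivation:
Fill (2+0,4+1) = (2,5)
Fill (2+1,4+0) = (3,4)
Fill (2+1,4+1) = (3,5)
Fill (2+1,4+2) = (3,6)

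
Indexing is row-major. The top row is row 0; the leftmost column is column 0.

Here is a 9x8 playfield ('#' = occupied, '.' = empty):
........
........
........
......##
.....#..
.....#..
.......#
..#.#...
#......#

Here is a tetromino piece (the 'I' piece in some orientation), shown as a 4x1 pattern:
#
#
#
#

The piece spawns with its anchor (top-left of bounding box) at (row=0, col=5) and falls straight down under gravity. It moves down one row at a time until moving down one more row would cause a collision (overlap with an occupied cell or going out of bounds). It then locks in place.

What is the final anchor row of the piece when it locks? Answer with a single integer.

Answer: 0

Derivation:
Spawn at (row=0, col=5). Try each row:
  row 0: fits
  row 1: blocked -> lock at row 0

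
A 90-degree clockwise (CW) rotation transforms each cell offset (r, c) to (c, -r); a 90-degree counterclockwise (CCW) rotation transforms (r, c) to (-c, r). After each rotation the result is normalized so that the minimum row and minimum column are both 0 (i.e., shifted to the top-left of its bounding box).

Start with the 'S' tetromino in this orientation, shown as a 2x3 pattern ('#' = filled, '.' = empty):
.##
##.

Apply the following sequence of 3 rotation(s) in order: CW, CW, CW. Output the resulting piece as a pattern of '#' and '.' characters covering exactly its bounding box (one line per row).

Start:
.##
##.
After rotation 1 (CW):
#.
##
.#
After rotation 2 (CW):
.##
##.
After rotation 3 (CW):
#.
##
.#

Answer: #.
##
.#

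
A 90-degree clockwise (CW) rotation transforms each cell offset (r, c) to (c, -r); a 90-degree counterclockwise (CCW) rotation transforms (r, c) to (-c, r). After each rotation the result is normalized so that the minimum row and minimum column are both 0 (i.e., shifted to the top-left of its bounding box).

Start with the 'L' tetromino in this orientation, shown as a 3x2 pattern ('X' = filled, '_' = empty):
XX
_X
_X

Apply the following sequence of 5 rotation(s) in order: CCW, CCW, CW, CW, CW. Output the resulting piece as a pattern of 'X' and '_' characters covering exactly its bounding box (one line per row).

Start:
XX
_X
_X
After rotation 1 (CCW):
XXX
X__
After rotation 2 (CCW):
X_
X_
XX
After rotation 3 (CW):
XXX
X__
After rotation 4 (CW):
XX
_X
_X
After rotation 5 (CW):
__X
XXX

Answer: __X
XXX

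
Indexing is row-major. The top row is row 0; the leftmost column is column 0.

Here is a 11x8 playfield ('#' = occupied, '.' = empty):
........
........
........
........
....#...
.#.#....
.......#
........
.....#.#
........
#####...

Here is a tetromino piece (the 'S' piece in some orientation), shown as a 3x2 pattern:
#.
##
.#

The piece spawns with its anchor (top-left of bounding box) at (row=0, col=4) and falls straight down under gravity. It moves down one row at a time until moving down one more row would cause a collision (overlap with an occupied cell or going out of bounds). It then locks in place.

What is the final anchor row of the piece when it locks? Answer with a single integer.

Spawn at (row=0, col=4). Try each row:
  row 0: fits
  row 1: fits
  row 2: fits
  row 3: blocked -> lock at row 2

Answer: 2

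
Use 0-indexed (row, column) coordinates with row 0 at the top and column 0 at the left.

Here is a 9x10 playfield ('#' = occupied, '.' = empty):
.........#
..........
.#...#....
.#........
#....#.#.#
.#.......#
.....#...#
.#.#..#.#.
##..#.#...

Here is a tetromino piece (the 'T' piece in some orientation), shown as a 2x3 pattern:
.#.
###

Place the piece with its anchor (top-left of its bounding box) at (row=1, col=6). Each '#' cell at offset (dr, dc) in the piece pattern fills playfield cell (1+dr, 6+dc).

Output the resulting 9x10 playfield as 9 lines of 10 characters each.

Fill (1+0,6+1) = (1,7)
Fill (1+1,6+0) = (2,6)
Fill (1+1,6+1) = (2,7)
Fill (1+1,6+2) = (2,8)

Answer: .........#
.......#..
.#...####.
.#........
#....#.#.#
.#.......#
.....#...#
.#.#..#.#.
##..#.#...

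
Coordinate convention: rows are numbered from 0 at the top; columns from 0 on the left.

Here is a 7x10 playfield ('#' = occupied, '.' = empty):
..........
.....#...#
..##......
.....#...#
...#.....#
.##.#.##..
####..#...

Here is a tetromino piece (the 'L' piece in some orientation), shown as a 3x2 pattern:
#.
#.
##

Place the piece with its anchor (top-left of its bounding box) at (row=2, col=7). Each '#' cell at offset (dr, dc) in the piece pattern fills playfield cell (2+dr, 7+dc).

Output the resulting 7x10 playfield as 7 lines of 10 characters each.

Fill (2+0,7+0) = (2,7)
Fill (2+1,7+0) = (3,7)
Fill (2+2,7+0) = (4,7)
Fill (2+2,7+1) = (4,8)

Answer: ..........
.....#...#
..##...#..
.....#.#.#
...#...###
.##.#.##..
####..#...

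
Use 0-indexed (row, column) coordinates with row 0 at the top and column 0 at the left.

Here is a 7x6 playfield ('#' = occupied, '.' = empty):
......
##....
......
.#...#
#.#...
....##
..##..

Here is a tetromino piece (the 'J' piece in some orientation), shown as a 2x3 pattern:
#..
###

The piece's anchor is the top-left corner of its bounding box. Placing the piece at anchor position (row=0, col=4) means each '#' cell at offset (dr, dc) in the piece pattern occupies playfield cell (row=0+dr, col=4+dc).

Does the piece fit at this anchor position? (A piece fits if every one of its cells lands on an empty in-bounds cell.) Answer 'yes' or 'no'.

Answer: no

Derivation:
Check each piece cell at anchor (0, 4):
  offset (0,0) -> (0,4): empty -> OK
  offset (1,0) -> (1,4): empty -> OK
  offset (1,1) -> (1,5): empty -> OK
  offset (1,2) -> (1,6): out of bounds -> FAIL
All cells valid: no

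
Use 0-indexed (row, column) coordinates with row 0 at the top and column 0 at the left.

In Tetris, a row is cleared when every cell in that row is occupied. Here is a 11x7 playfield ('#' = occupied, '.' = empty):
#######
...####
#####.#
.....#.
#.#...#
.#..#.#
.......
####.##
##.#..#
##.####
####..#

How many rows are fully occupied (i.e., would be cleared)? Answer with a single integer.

Answer: 1

Derivation:
Check each row:
  row 0: 0 empty cells -> FULL (clear)
  row 1: 3 empty cells -> not full
  row 2: 1 empty cell -> not full
  row 3: 6 empty cells -> not full
  row 4: 4 empty cells -> not full
  row 5: 4 empty cells -> not full
  row 6: 7 empty cells -> not full
  row 7: 1 empty cell -> not full
  row 8: 3 empty cells -> not full
  row 9: 1 empty cell -> not full
  row 10: 2 empty cells -> not full
Total rows cleared: 1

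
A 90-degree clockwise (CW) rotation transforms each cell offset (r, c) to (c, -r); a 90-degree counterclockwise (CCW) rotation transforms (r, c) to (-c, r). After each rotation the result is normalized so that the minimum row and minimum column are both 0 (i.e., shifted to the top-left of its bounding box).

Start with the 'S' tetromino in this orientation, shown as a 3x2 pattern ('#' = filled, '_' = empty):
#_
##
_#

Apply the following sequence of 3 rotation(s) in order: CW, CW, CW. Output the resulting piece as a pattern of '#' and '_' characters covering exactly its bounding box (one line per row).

Answer: _##
##_

Derivation:
Start:
#_
##
_#
After rotation 1 (CW):
_##
##_
After rotation 2 (CW):
#_
##
_#
After rotation 3 (CW):
_##
##_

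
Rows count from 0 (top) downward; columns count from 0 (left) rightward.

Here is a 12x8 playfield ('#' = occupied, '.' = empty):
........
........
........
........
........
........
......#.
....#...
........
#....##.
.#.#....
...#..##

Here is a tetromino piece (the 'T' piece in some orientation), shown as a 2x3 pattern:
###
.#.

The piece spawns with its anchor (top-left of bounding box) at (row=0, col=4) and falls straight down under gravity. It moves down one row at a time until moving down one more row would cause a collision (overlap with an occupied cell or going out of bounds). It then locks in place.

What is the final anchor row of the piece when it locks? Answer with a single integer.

Spawn at (row=0, col=4). Try each row:
  row 0: fits
  row 1: fits
  row 2: fits
  row 3: fits
  row 4: fits
  row 5: fits
  row 6: blocked -> lock at row 5

Answer: 5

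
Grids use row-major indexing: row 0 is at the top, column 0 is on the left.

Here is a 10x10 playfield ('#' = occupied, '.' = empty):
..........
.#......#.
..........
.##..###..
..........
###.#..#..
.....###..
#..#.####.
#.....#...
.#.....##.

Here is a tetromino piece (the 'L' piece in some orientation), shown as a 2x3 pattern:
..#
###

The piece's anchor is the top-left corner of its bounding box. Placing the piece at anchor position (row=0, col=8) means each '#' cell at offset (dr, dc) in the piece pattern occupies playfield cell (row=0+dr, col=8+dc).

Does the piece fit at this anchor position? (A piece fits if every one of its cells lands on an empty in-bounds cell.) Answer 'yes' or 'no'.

Answer: no

Derivation:
Check each piece cell at anchor (0, 8):
  offset (0,2) -> (0,10): out of bounds -> FAIL
  offset (1,0) -> (1,8): occupied ('#') -> FAIL
  offset (1,1) -> (1,9): empty -> OK
  offset (1,2) -> (1,10): out of bounds -> FAIL
All cells valid: no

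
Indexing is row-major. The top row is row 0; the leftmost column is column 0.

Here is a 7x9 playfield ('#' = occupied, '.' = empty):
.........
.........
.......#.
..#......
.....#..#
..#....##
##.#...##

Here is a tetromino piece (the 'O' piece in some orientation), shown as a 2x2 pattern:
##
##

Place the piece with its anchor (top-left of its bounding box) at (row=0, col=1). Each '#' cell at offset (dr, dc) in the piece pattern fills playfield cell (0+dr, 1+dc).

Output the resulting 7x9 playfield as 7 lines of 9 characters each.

Fill (0+0,1+0) = (0,1)
Fill (0+0,1+1) = (0,2)
Fill (0+1,1+0) = (1,1)
Fill (0+1,1+1) = (1,2)

Answer: .##......
.##......
.......#.
..#......
.....#..#
..#....##
##.#...##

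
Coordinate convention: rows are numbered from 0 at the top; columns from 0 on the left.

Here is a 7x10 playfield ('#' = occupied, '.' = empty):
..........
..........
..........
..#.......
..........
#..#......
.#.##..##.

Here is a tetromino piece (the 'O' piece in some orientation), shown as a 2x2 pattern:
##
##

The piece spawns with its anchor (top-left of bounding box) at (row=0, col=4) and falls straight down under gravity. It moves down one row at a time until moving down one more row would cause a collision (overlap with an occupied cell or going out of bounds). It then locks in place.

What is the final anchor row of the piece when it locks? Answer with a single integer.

Answer: 4

Derivation:
Spawn at (row=0, col=4). Try each row:
  row 0: fits
  row 1: fits
  row 2: fits
  row 3: fits
  row 4: fits
  row 5: blocked -> lock at row 4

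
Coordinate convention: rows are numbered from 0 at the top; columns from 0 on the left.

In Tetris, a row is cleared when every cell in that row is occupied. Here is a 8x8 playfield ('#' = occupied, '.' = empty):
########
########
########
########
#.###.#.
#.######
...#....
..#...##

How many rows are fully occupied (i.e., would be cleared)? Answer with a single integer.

Answer: 4

Derivation:
Check each row:
  row 0: 0 empty cells -> FULL (clear)
  row 1: 0 empty cells -> FULL (clear)
  row 2: 0 empty cells -> FULL (clear)
  row 3: 0 empty cells -> FULL (clear)
  row 4: 3 empty cells -> not full
  row 5: 1 empty cell -> not full
  row 6: 7 empty cells -> not full
  row 7: 5 empty cells -> not full
Total rows cleared: 4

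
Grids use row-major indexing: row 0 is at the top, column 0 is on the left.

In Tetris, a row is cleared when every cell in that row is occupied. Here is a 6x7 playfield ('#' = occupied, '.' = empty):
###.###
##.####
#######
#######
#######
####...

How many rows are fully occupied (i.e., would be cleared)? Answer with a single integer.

Answer: 3

Derivation:
Check each row:
  row 0: 1 empty cell -> not full
  row 1: 1 empty cell -> not full
  row 2: 0 empty cells -> FULL (clear)
  row 3: 0 empty cells -> FULL (clear)
  row 4: 0 empty cells -> FULL (clear)
  row 5: 3 empty cells -> not full
Total rows cleared: 3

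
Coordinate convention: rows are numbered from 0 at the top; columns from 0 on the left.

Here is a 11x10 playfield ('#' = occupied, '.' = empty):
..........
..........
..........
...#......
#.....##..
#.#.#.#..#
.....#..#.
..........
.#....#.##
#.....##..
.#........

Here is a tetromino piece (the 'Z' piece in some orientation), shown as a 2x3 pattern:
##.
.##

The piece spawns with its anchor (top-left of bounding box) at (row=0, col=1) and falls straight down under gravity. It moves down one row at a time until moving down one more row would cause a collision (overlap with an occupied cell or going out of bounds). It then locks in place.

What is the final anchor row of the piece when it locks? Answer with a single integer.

Answer: 1

Derivation:
Spawn at (row=0, col=1). Try each row:
  row 0: fits
  row 1: fits
  row 2: blocked -> lock at row 1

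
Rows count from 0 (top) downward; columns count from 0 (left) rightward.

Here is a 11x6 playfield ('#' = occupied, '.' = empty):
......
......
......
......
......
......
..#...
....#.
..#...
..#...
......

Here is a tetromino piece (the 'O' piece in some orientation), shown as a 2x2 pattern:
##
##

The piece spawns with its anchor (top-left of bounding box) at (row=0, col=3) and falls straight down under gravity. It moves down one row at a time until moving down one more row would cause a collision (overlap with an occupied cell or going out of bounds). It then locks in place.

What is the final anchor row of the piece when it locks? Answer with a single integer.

Spawn at (row=0, col=3). Try each row:
  row 0: fits
  row 1: fits
  row 2: fits
  row 3: fits
  row 4: fits
  row 5: fits
  row 6: blocked -> lock at row 5

Answer: 5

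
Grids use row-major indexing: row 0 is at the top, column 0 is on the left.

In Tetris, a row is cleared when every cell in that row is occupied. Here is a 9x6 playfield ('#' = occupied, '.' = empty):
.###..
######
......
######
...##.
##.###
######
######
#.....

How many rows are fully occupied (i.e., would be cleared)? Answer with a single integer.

Answer: 4

Derivation:
Check each row:
  row 0: 3 empty cells -> not full
  row 1: 0 empty cells -> FULL (clear)
  row 2: 6 empty cells -> not full
  row 3: 0 empty cells -> FULL (clear)
  row 4: 4 empty cells -> not full
  row 5: 1 empty cell -> not full
  row 6: 0 empty cells -> FULL (clear)
  row 7: 0 empty cells -> FULL (clear)
  row 8: 5 empty cells -> not full
Total rows cleared: 4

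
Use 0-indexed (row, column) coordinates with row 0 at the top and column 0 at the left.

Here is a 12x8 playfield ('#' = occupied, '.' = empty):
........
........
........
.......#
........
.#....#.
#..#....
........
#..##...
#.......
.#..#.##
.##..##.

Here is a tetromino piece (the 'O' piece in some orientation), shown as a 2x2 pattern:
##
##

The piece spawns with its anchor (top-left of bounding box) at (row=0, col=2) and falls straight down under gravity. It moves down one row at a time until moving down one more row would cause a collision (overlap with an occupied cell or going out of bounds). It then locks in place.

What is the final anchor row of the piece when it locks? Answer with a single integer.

Answer: 4

Derivation:
Spawn at (row=0, col=2). Try each row:
  row 0: fits
  row 1: fits
  row 2: fits
  row 3: fits
  row 4: fits
  row 5: blocked -> lock at row 4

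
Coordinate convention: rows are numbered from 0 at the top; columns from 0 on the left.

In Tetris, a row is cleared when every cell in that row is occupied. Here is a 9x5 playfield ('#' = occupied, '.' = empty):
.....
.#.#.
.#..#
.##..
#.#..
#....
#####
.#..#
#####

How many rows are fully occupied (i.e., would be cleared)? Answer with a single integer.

Answer: 2

Derivation:
Check each row:
  row 0: 5 empty cells -> not full
  row 1: 3 empty cells -> not full
  row 2: 3 empty cells -> not full
  row 3: 3 empty cells -> not full
  row 4: 3 empty cells -> not full
  row 5: 4 empty cells -> not full
  row 6: 0 empty cells -> FULL (clear)
  row 7: 3 empty cells -> not full
  row 8: 0 empty cells -> FULL (clear)
Total rows cleared: 2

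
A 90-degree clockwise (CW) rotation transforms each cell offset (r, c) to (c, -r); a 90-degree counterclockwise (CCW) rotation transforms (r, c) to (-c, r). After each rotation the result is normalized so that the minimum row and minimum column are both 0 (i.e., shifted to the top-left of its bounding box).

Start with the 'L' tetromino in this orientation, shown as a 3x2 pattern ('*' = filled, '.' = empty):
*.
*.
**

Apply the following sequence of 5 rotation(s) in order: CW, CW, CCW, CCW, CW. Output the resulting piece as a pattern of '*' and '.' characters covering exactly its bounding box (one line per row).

Answer: ***
*..

Derivation:
Start:
*.
*.
**
After rotation 1 (CW):
***
*..
After rotation 2 (CW):
**
.*
.*
After rotation 3 (CCW):
***
*..
After rotation 4 (CCW):
*.
*.
**
After rotation 5 (CW):
***
*..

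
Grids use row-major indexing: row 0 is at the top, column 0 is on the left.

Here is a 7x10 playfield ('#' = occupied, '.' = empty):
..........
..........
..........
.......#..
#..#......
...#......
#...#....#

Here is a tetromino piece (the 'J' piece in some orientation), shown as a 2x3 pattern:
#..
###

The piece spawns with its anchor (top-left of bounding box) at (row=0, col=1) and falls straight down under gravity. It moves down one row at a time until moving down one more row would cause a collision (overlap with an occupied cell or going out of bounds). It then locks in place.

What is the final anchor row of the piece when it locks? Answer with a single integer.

Spawn at (row=0, col=1). Try each row:
  row 0: fits
  row 1: fits
  row 2: fits
  row 3: blocked -> lock at row 2

Answer: 2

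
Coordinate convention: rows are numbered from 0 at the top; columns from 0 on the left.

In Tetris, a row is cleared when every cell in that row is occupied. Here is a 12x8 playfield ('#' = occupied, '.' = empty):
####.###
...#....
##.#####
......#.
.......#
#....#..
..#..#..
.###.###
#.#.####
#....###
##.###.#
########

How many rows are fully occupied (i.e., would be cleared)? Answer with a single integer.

Answer: 1

Derivation:
Check each row:
  row 0: 1 empty cell -> not full
  row 1: 7 empty cells -> not full
  row 2: 1 empty cell -> not full
  row 3: 7 empty cells -> not full
  row 4: 7 empty cells -> not full
  row 5: 6 empty cells -> not full
  row 6: 6 empty cells -> not full
  row 7: 2 empty cells -> not full
  row 8: 2 empty cells -> not full
  row 9: 4 empty cells -> not full
  row 10: 2 empty cells -> not full
  row 11: 0 empty cells -> FULL (clear)
Total rows cleared: 1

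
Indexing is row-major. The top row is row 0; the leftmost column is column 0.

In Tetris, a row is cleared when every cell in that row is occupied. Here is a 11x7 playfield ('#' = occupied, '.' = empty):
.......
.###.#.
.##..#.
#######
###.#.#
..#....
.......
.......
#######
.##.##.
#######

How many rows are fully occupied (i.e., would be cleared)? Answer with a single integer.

Answer: 3

Derivation:
Check each row:
  row 0: 7 empty cells -> not full
  row 1: 3 empty cells -> not full
  row 2: 4 empty cells -> not full
  row 3: 0 empty cells -> FULL (clear)
  row 4: 2 empty cells -> not full
  row 5: 6 empty cells -> not full
  row 6: 7 empty cells -> not full
  row 7: 7 empty cells -> not full
  row 8: 0 empty cells -> FULL (clear)
  row 9: 3 empty cells -> not full
  row 10: 0 empty cells -> FULL (clear)
Total rows cleared: 3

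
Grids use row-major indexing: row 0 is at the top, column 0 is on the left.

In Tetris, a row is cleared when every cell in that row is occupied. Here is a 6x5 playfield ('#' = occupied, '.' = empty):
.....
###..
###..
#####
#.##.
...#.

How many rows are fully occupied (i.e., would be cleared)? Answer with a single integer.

Check each row:
  row 0: 5 empty cells -> not full
  row 1: 2 empty cells -> not full
  row 2: 2 empty cells -> not full
  row 3: 0 empty cells -> FULL (clear)
  row 4: 2 empty cells -> not full
  row 5: 4 empty cells -> not full
Total rows cleared: 1

Answer: 1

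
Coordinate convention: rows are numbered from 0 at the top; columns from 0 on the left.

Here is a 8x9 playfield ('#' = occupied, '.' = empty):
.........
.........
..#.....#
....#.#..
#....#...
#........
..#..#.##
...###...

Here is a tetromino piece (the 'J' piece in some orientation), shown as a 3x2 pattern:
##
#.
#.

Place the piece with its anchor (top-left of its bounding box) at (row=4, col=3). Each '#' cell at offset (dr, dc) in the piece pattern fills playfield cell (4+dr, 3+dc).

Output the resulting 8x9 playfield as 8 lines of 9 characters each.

Answer: .........
.........
..#.....#
....#.#..
#..###...
#..#.....
..##.#.##
...###...

Derivation:
Fill (4+0,3+0) = (4,3)
Fill (4+0,3+1) = (4,4)
Fill (4+1,3+0) = (5,3)
Fill (4+2,3+0) = (6,3)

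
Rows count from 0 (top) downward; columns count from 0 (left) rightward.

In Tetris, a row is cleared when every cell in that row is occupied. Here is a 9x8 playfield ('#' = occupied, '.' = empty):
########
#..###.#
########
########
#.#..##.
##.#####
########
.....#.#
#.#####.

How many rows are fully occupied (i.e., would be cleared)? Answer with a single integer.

Check each row:
  row 0: 0 empty cells -> FULL (clear)
  row 1: 3 empty cells -> not full
  row 2: 0 empty cells -> FULL (clear)
  row 3: 0 empty cells -> FULL (clear)
  row 4: 4 empty cells -> not full
  row 5: 1 empty cell -> not full
  row 6: 0 empty cells -> FULL (clear)
  row 7: 6 empty cells -> not full
  row 8: 2 empty cells -> not full
Total rows cleared: 4

Answer: 4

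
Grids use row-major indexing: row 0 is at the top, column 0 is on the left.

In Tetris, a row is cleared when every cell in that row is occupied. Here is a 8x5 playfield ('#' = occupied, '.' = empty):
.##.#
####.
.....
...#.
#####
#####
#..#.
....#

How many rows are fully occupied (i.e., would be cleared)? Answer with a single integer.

Check each row:
  row 0: 2 empty cells -> not full
  row 1: 1 empty cell -> not full
  row 2: 5 empty cells -> not full
  row 3: 4 empty cells -> not full
  row 4: 0 empty cells -> FULL (clear)
  row 5: 0 empty cells -> FULL (clear)
  row 6: 3 empty cells -> not full
  row 7: 4 empty cells -> not full
Total rows cleared: 2

Answer: 2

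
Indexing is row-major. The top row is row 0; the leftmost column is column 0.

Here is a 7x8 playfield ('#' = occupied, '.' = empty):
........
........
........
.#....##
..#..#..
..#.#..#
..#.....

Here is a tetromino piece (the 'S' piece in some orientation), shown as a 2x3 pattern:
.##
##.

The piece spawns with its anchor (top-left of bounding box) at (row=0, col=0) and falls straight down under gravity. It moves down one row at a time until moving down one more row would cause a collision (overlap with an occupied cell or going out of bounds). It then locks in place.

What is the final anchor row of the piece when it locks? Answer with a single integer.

Answer: 1

Derivation:
Spawn at (row=0, col=0). Try each row:
  row 0: fits
  row 1: fits
  row 2: blocked -> lock at row 1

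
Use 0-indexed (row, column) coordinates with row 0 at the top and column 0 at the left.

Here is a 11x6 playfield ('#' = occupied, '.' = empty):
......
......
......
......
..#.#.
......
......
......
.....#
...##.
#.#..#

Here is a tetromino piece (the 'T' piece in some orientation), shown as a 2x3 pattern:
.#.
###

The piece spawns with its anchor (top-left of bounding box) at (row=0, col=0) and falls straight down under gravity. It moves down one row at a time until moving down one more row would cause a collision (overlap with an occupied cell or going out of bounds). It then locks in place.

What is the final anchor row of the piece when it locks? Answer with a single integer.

Spawn at (row=0, col=0). Try each row:
  row 0: fits
  row 1: fits
  row 2: fits
  row 3: blocked -> lock at row 2

Answer: 2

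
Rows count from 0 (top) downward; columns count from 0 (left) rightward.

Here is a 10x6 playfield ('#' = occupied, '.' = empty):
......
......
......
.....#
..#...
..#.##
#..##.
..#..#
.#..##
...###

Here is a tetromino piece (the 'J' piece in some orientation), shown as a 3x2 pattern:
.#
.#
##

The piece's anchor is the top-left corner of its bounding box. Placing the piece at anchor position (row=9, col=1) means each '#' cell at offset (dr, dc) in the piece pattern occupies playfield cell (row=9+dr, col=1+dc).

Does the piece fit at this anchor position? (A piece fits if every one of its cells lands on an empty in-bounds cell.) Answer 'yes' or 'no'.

Check each piece cell at anchor (9, 1):
  offset (0,1) -> (9,2): empty -> OK
  offset (1,1) -> (10,2): out of bounds -> FAIL
  offset (2,0) -> (11,1): out of bounds -> FAIL
  offset (2,1) -> (11,2): out of bounds -> FAIL
All cells valid: no

Answer: no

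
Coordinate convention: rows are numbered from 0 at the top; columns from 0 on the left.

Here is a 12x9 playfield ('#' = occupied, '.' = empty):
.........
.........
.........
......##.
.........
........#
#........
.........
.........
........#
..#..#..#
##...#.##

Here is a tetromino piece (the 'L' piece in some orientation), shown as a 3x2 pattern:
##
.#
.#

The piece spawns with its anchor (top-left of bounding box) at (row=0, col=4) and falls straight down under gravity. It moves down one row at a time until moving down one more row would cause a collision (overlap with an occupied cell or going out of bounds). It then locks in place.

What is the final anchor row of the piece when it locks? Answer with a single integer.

Answer: 7

Derivation:
Spawn at (row=0, col=4). Try each row:
  row 0: fits
  row 1: fits
  row 2: fits
  row 3: fits
  row 4: fits
  row 5: fits
  row 6: fits
  row 7: fits
  row 8: blocked -> lock at row 7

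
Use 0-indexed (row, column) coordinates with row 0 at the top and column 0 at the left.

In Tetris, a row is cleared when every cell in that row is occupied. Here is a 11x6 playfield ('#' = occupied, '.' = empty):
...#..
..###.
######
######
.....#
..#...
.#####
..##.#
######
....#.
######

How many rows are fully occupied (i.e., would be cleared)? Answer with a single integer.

Answer: 4

Derivation:
Check each row:
  row 0: 5 empty cells -> not full
  row 1: 3 empty cells -> not full
  row 2: 0 empty cells -> FULL (clear)
  row 3: 0 empty cells -> FULL (clear)
  row 4: 5 empty cells -> not full
  row 5: 5 empty cells -> not full
  row 6: 1 empty cell -> not full
  row 7: 3 empty cells -> not full
  row 8: 0 empty cells -> FULL (clear)
  row 9: 5 empty cells -> not full
  row 10: 0 empty cells -> FULL (clear)
Total rows cleared: 4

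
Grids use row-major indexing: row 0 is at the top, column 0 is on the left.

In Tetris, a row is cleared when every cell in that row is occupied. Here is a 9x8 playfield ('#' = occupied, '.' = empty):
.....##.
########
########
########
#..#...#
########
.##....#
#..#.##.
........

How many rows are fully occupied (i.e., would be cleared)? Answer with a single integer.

Check each row:
  row 0: 6 empty cells -> not full
  row 1: 0 empty cells -> FULL (clear)
  row 2: 0 empty cells -> FULL (clear)
  row 3: 0 empty cells -> FULL (clear)
  row 4: 5 empty cells -> not full
  row 5: 0 empty cells -> FULL (clear)
  row 6: 5 empty cells -> not full
  row 7: 4 empty cells -> not full
  row 8: 8 empty cells -> not full
Total rows cleared: 4

Answer: 4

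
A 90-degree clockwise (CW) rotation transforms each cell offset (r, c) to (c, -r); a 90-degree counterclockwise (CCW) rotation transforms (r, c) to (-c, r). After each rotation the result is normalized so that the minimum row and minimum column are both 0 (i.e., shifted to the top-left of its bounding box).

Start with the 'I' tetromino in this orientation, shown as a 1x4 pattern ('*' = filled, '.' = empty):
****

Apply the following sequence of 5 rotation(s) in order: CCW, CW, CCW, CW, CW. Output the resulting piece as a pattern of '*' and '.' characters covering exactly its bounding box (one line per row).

Start:
****
After rotation 1 (CCW):
*
*
*
*
After rotation 2 (CW):
****
After rotation 3 (CCW):
*
*
*
*
After rotation 4 (CW):
****
After rotation 5 (CW):
*
*
*
*

Answer: *
*
*
*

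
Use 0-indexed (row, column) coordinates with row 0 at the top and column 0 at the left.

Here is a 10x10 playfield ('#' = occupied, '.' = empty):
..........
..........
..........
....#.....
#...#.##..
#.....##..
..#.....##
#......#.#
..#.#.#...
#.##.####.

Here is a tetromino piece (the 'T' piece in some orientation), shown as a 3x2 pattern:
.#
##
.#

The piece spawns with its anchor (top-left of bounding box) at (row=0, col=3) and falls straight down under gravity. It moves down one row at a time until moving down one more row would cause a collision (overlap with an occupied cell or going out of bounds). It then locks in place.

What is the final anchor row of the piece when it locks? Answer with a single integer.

Spawn at (row=0, col=3). Try each row:
  row 0: fits
  row 1: blocked -> lock at row 0

Answer: 0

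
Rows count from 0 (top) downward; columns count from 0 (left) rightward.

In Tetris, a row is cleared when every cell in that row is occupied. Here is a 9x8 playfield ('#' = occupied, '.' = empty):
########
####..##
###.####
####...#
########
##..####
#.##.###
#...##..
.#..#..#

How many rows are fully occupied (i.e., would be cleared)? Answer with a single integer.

Answer: 2

Derivation:
Check each row:
  row 0: 0 empty cells -> FULL (clear)
  row 1: 2 empty cells -> not full
  row 2: 1 empty cell -> not full
  row 3: 3 empty cells -> not full
  row 4: 0 empty cells -> FULL (clear)
  row 5: 2 empty cells -> not full
  row 6: 2 empty cells -> not full
  row 7: 5 empty cells -> not full
  row 8: 5 empty cells -> not full
Total rows cleared: 2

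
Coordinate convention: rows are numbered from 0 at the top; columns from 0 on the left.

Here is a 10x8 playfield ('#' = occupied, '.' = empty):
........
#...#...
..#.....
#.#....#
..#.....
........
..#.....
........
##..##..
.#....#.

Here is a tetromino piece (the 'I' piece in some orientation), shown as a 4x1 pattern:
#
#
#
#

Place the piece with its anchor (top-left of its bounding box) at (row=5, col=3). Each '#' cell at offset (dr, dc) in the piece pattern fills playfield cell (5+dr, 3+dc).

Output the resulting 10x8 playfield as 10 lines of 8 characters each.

Answer: ........
#...#...
..#.....
#.#....#
..#.....
...#....
..##....
...#....
##.###..
.#....#.

Derivation:
Fill (5+0,3+0) = (5,3)
Fill (5+1,3+0) = (6,3)
Fill (5+2,3+0) = (7,3)
Fill (5+3,3+0) = (8,3)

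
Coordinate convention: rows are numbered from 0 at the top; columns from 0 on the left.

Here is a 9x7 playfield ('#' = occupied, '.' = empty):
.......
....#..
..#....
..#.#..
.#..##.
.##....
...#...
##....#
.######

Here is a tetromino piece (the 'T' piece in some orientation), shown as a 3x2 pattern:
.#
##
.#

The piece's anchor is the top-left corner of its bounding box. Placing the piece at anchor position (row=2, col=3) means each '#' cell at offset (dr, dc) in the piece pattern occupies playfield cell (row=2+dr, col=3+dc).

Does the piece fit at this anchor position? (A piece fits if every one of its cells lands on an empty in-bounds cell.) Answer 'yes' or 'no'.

Check each piece cell at anchor (2, 3):
  offset (0,1) -> (2,4): empty -> OK
  offset (1,0) -> (3,3): empty -> OK
  offset (1,1) -> (3,4): occupied ('#') -> FAIL
  offset (2,1) -> (4,4): occupied ('#') -> FAIL
All cells valid: no

Answer: no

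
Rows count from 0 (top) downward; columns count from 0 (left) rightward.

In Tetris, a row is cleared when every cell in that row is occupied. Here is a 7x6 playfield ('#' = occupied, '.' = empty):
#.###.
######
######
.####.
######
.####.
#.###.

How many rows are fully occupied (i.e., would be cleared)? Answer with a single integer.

Check each row:
  row 0: 2 empty cells -> not full
  row 1: 0 empty cells -> FULL (clear)
  row 2: 0 empty cells -> FULL (clear)
  row 3: 2 empty cells -> not full
  row 4: 0 empty cells -> FULL (clear)
  row 5: 2 empty cells -> not full
  row 6: 2 empty cells -> not full
Total rows cleared: 3

Answer: 3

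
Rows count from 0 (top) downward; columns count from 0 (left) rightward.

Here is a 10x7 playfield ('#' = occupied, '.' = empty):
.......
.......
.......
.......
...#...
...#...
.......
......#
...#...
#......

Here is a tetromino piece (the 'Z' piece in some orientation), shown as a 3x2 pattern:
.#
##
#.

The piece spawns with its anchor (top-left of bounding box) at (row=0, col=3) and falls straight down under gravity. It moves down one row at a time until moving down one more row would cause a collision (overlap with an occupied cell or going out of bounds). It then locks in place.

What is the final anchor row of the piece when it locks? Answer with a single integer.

Spawn at (row=0, col=3). Try each row:
  row 0: fits
  row 1: fits
  row 2: blocked -> lock at row 1

Answer: 1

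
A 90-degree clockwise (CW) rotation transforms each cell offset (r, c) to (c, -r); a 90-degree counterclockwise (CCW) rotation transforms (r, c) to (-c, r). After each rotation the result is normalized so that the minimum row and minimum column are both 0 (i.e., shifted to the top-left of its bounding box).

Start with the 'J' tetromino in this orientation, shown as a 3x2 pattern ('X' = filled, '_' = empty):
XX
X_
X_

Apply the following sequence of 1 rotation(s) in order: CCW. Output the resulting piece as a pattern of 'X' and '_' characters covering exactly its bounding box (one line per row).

Answer: X__
XXX

Derivation:
Start:
XX
X_
X_
After rotation 1 (CCW):
X__
XXX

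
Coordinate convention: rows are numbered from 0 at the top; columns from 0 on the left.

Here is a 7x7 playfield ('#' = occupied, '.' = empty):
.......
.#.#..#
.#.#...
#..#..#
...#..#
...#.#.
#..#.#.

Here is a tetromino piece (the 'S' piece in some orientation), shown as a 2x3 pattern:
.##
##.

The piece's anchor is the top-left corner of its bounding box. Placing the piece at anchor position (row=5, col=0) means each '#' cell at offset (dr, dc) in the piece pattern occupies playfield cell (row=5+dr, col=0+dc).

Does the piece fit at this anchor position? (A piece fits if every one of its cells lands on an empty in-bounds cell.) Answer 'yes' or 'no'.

Answer: no

Derivation:
Check each piece cell at anchor (5, 0):
  offset (0,1) -> (5,1): empty -> OK
  offset (0,2) -> (5,2): empty -> OK
  offset (1,0) -> (6,0): occupied ('#') -> FAIL
  offset (1,1) -> (6,1): empty -> OK
All cells valid: no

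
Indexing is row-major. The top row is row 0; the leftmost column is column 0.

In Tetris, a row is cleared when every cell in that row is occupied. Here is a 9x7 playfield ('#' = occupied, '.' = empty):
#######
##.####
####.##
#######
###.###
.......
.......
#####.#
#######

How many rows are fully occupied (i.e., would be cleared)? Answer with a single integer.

Answer: 3

Derivation:
Check each row:
  row 0: 0 empty cells -> FULL (clear)
  row 1: 1 empty cell -> not full
  row 2: 1 empty cell -> not full
  row 3: 0 empty cells -> FULL (clear)
  row 4: 1 empty cell -> not full
  row 5: 7 empty cells -> not full
  row 6: 7 empty cells -> not full
  row 7: 1 empty cell -> not full
  row 8: 0 empty cells -> FULL (clear)
Total rows cleared: 3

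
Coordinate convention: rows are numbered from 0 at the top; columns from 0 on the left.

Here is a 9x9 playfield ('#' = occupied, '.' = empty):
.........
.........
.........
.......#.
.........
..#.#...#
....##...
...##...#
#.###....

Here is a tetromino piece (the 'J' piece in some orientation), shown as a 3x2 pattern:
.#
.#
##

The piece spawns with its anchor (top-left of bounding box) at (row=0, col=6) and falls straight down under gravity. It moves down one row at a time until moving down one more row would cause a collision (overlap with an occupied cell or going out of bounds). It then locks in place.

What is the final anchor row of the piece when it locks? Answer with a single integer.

Answer: 0

Derivation:
Spawn at (row=0, col=6). Try each row:
  row 0: fits
  row 1: blocked -> lock at row 0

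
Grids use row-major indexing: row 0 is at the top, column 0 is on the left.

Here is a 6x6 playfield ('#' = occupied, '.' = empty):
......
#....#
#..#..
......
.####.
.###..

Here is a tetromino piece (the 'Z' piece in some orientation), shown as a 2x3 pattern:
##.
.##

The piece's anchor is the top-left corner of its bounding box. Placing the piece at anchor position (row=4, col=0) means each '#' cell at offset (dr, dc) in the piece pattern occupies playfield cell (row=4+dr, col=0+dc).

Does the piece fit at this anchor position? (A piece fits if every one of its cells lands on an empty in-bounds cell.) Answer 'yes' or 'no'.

Answer: no

Derivation:
Check each piece cell at anchor (4, 0):
  offset (0,0) -> (4,0): empty -> OK
  offset (0,1) -> (4,1): occupied ('#') -> FAIL
  offset (1,1) -> (5,1): occupied ('#') -> FAIL
  offset (1,2) -> (5,2): occupied ('#') -> FAIL
All cells valid: no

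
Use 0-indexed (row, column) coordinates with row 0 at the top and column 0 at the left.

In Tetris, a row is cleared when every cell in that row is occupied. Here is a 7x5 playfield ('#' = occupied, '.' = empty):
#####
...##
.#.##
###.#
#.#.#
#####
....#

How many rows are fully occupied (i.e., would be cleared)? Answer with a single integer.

Check each row:
  row 0: 0 empty cells -> FULL (clear)
  row 1: 3 empty cells -> not full
  row 2: 2 empty cells -> not full
  row 3: 1 empty cell -> not full
  row 4: 2 empty cells -> not full
  row 5: 0 empty cells -> FULL (clear)
  row 6: 4 empty cells -> not full
Total rows cleared: 2

Answer: 2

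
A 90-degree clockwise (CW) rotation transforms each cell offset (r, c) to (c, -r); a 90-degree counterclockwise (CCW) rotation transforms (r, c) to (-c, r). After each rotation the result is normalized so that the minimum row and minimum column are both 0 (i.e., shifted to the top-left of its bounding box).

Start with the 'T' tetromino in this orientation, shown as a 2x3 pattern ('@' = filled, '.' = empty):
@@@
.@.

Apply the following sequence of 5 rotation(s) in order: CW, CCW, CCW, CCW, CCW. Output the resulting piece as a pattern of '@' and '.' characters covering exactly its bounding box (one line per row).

Start:
@@@
.@.
After rotation 1 (CW):
.@
@@
.@
After rotation 2 (CCW):
@@@
.@.
After rotation 3 (CCW):
@.
@@
@.
After rotation 4 (CCW):
.@.
@@@
After rotation 5 (CCW):
.@
@@
.@

Answer: .@
@@
.@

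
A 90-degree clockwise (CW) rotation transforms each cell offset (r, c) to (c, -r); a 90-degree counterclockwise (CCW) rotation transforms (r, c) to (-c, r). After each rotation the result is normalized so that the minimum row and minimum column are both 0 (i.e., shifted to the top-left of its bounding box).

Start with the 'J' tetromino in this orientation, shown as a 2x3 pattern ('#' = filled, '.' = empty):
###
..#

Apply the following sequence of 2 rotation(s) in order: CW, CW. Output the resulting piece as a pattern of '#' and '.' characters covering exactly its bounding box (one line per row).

Answer: #..
###

Derivation:
Start:
###
..#
After rotation 1 (CW):
.#
.#
##
After rotation 2 (CW):
#..
###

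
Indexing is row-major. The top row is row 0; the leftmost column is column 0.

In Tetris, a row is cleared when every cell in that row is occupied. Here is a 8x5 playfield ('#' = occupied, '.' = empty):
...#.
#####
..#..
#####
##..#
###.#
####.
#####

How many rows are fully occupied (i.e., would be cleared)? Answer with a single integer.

Answer: 3

Derivation:
Check each row:
  row 0: 4 empty cells -> not full
  row 1: 0 empty cells -> FULL (clear)
  row 2: 4 empty cells -> not full
  row 3: 0 empty cells -> FULL (clear)
  row 4: 2 empty cells -> not full
  row 5: 1 empty cell -> not full
  row 6: 1 empty cell -> not full
  row 7: 0 empty cells -> FULL (clear)
Total rows cleared: 3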